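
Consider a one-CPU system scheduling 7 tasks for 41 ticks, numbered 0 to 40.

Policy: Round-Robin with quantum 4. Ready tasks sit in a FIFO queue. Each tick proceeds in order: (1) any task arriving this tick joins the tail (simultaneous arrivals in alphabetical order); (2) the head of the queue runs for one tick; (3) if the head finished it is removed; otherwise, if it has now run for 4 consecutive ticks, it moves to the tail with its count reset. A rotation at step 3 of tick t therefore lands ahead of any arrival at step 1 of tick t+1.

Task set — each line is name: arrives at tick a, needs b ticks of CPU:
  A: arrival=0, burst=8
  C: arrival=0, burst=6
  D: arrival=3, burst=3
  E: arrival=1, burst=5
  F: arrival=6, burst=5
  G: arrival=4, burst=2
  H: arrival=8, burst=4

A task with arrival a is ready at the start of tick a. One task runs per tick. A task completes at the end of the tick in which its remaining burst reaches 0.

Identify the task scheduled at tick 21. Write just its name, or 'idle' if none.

running at tick 21 = F

t=0: queue=[A,C] q_used=0 → run A
t=1: queue=[A,C,E] q_used=1 → run A
t=2: queue=[A,C,E] q_used=2 → run A
t=3: queue=[A,C,E,D] q_used=3 → run A
t=4: queue=[C,E,D,A,G] q_used=0 → run C
t=5: queue=[C,E,D,A,G] q_used=1 → run C
t=6: queue=[C,E,D,A,G,F] q_used=2 → run C
t=7: queue=[C,E,D,A,G,F] q_used=3 → run C
t=8: queue=[E,D,A,G,F,C,H] q_used=0 → run E
t=9: queue=[E,D,A,G,F,C,H] q_used=1 → run E
t=10: queue=[E,D,A,G,F,C,H] q_used=2 → run E
t=11: queue=[E,D,A,G,F,C,H] q_used=3 → run E
t=12: queue=[D,A,G,F,C,H,E] q_used=0 → run D
t=13: queue=[D,A,G,F,C,H,E] q_used=1 → run D
t=14: queue=[D,A,G,F,C,H,E] q_used=2 → run D
t=15: queue=[A,G,F,C,H,E] q_used=0 → run A
t=16: queue=[A,G,F,C,H,E] q_used=1 → run A
t=17: queue=[A,G,F,C,H,E] q_used=2 → run A
t=18: queue=[A,G,F,C,H,E] q_used=3 → run A
t=19: queue=[G,F,C,H,E] q_used=0 → run G
t=20: queue=[G,F,C,H,E] q_used=1 → run G
t=21: queue=[F,C,H,E] q_used=0 → run F
t=22: queue=[F,C,H,E] q_used=1 → run F
t=23: queue=[F,C,H,E] q_used=2 → run F
t=24: queue=[F,C,H,E] q_used=3 → run F
t=25: queue=[C,H,E,F] q_used=0 → run C
t=26: queue=[C,H,E,F] q_used=1 → run C
t=27: queue=[H,E,F] q_used=0 → run H
t=28: queue=[H,E,F] q_used=1 → run H
t=29: queue=[H,E,F] q_used=2 → run H
t=30: queue=[H,E,F] q_used=3 → run H
t=31: queue=[E,F] q_used=0 → run E
t=32: queue=[F] q_used=0 → run F
t=33: (idle)
t=34: (idle)
t=35: (idle)
t=36: (idle)
t=37: (idle)
t=38: (idle)
t=39: (idle)
t=40: (idle)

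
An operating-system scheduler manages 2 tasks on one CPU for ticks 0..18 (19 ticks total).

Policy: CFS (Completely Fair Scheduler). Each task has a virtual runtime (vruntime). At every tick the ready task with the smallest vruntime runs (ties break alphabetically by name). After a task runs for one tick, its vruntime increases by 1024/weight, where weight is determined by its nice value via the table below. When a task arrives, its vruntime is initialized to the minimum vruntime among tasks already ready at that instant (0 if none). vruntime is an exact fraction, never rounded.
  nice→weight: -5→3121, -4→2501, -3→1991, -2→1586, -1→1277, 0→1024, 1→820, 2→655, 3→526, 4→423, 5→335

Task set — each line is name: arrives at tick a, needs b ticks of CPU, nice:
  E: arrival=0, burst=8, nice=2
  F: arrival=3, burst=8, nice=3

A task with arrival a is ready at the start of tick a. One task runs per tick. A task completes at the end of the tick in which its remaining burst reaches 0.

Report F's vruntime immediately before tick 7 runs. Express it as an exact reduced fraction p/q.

vruntime(F, start of tick 7) = 1478656/172265

t=0: vr[E=0] → run E
t=1: vr[E=1024/655] → run E
t=2: vr[E=2048/655] → run E
t=3: vr[E=3072/655 F=3072/655] → run E
t=4: vr[E=4096/655 F=3072/655] → run F
t=5: vr[E=4096/655 F=1143296/172265] → run E
t=6: vr[E=1024/131 F=1143296/172265] → run F
t=7: vr[E=1024/131 F=1478656/172265] → run E
t=8: vr[E=6144/655 F=1478656/172265] → run F
t=9: vr[E=6144/655 F=1814016/172265] → run E
t=10: vr[E=7168/655 F=1814016/172265] → run F
t=11: vr[E=7168/655 F=2149376/172265] → run E
t=12: vr[F=2149376/172265] → run F
t=13: vr[F=2484736/172265] → run F
t=14: vr[F=2820096/172265] → run F
t=15: vr[F=3155456/172265] → run F
t=16: (idle)
t=17: (idle)
t=18: (idle)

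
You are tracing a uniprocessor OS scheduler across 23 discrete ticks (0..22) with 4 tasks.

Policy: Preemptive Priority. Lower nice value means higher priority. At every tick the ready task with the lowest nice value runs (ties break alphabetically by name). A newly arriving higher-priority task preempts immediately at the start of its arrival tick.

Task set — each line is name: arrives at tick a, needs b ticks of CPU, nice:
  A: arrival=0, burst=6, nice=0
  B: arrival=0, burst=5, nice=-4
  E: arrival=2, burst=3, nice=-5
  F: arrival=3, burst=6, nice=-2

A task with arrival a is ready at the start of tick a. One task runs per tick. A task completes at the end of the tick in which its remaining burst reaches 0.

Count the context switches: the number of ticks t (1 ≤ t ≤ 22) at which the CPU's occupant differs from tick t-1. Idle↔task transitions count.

t=0: ready={A,B} → run B
t=1: ready={A,B} → run B
t=2: ready={A,B,E} → run E
t=3: ready={A,B,E,F} → run E
t=4: ready={A,B,E,F} → run E
t=5: ready={A,B,F} → run B
t=6: ready={A,B,F} → run B
t=7: ready={A,B,F} → run B
t=8: ready={A,F} → run F
t=9: ready={A,F} → run F
t=10: ready={A,F} → run F
t=11: ready={A,F} → run F
t=12: ready={A,F} → run F
t=13: ready={A,F} → run F
t=14: ready={A} → run A
t=15: ready={A} → run A
t=16: ready={A} → run A
t=17: ready={A} → run A
t=18: ready={A} → run A
t=19: ready={A} → run A
t=20: (idle)
t=21: (idle)
t=22: (idle)

context switches = 5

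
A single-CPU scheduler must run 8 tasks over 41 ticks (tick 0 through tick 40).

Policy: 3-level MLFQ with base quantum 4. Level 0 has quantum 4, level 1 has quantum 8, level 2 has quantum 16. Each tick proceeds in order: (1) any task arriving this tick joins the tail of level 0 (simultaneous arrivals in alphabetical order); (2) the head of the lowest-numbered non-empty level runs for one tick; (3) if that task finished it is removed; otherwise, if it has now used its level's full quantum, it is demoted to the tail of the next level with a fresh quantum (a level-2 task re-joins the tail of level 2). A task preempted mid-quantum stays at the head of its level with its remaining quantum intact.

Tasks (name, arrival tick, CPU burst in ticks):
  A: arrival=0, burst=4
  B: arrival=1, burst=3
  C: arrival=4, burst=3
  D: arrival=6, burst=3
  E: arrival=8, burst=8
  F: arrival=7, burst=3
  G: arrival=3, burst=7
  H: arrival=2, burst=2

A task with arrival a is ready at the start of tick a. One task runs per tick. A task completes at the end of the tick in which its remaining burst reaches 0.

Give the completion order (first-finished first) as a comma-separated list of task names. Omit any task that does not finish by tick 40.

t=0: L0/L1/L2 = A/-/- → run A
t=1: L0/L1/L2 = AB/-/- → run A
t=2: L0/L1/L2 = ABH/-/- → run A
t=3: L0/L1/L2 = ABHG/-/- → run A
t=4: L0/L1/L2 = BHGC/-/- → run B
t=5: L0/L1/L2 = BHGC/-/- → run B
t=6: L0/L1/L2 = BHGCD/-/- → run B
t=7: L0/L1/L2 = HGCDF/-/- → run H
t=8: L0/L1/L2 = HGCDFE/-/- → run H
t=9: L0/L1/L2 = GCDFE/-/- → run G
t=10: L0/L1/L2 = GCDFE/-/- → run G
t=11: L0/L1/L2 = GCDFE/-/- → run G
t=12: L0/L1/L2 = GCDFE/-/- → run G
t=13: L0/L1/L2 = CDFE/G/- → run C
t=14: L0/L1/L2 = CDFE/G/- → run C
t=15: L0/L1/L2 = CDFE/G/- → run C
t=16: L0/L1/L2 = DFE/G/- → run D
t=17: L0/L1/L2 = DFE/G/- → run D
t=18: L0/L1/L2 = DFE/G/- → run D
t=19: L0/L1/L2 = FE/G/- → run F
t=20: L0/L1/L2 = FE/G/- → run F
t=21: L0/L1/L2 = FE/G/- → run F
t=22: L0/L1/L2 = E/G/- → run E
t=23: L0/L1/L2 = E/G/- → run E
t=24: L0/L1/L2 = E/G/- → run E
t=25: L0/L1/L2 = E/G/- → run E
t=26: L0/L1/L2 = -/GE/- → run G
t=27: L0/L1/L2 = -/GE/- → run G
t=28: L0/L1/L2 = -/GE/- → run G
t=29: L0/L1/L2 = -/E/- → run E
t=30: L0/L1/L2 = -/E/- → run E
t=31: L0/L1/L2 = -/E/- → run E
t=32: L0/L1/L2 = -/E/- → run E
t=33: (idle)
t=34: (idle)
t=35: (idle)
t=36: (idle)
t=37: (idle)
t=38: (idle)
t=39: (idle)
t=40: (idle)

completion order = A, B, H, C, D, F, G, E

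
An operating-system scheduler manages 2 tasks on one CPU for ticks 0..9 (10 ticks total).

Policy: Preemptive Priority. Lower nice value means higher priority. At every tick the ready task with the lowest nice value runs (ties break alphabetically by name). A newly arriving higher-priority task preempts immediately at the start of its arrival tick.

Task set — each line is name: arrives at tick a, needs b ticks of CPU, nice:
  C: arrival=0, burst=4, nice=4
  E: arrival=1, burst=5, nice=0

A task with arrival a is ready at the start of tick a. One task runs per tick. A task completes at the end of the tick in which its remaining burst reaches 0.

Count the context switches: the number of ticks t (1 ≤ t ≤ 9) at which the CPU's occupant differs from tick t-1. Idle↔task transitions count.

t=0: ready={C} → run C
t=1: ready={C,E} → run E
t=2: ready={C,E} → run E
t=3: ready={C,E} → run E
t=4: ready={C,E} → run E
t=5: ready={C,E} → run E
t=6: ready={C} → run C
t=7: ready={C} → run C
t=8: ready={C} → run C
t=9: (idle)

context switches = 3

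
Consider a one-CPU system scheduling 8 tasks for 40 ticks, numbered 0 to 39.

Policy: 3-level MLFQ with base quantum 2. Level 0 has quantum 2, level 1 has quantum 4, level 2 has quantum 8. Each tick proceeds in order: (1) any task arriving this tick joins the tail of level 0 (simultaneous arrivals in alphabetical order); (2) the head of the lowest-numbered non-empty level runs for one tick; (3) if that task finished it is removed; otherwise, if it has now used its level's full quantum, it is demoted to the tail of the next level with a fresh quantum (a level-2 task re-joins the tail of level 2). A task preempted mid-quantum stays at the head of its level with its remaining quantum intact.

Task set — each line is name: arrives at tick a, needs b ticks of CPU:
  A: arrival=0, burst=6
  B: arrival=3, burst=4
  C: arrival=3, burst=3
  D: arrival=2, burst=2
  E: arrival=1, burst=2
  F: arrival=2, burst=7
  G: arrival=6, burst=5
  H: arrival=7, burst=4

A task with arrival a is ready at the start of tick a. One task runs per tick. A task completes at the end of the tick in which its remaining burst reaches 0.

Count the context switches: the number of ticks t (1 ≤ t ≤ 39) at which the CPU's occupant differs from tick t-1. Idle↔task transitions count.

context switches = 15

t=0: L0/L1/L2 = A/-/- → run A
t=1: L0/L1/L2 = AE/-/- → run A
t=2: L0/L1/L2 = EDF/A/- → run E
t=3: L0/L1/L2 = EDFBC/A/- → run E
t=4: L0/L1/L2 = DFBC/A/- → run D
t=5: L0/L1/L2 = DFBC/A/- → run D
t=6: L0/L1/L2 = FBCG/A/- → run F
t=7: L0/L1/L2 = FBCGH/A/- → run F
t=8: L0/L1/L2 = BCGH/AF/- → run B
t=9: L0/L1/L2 = BCGH/AF/- → run B
t=10: L0/L1/L2 = CGH/AFB/- → run C
t=11: L0/L1/L2 = CGH/AFB/- → run C
t=12: L0/L1/L2 = GH/AFBC/- → run G
t=13: L0/L1/L2 = GH/AFBC/- → run G
t=14: L0/L1/L2 = H/AFBCG/- → run H
t=15: L0/L1/L2 = H/AFBCG/- → run H
t=16: L0/L1/L2 = -/AFBCGH/- → run A
t=17: L0/L1/L2 = -/AFBCGH/- → run A
t=18: L0/L1/L2 = -/AFBCGH/- → run A
t=19: L0/L1/L2 = -/AFBCGH/- → run A
t=20: L0/L1/L2 = -/FBCGH/- → run F
t=21: L0/L1/L2 = -/FBCGH/- → run F
t=22: L0/L1/L2 = -/FBCGH/- → run F
t=23: L0/L1/L2 = -/FBCGH/- → run F
t=24: L0/L1/L2 = -/BCGH/F → run B
t=25: L0/L1/L2 = -/BCGH/F → run B
t=26: L0/L1/L2 = -/CGH/F → run C
t=27: L0/L1/L2 = -/GH/F → run G
t=28: L0/L1/L2 = -/GH/F → run G
t=29: L0/L1/L2 = -/GH/F → run G
t=30: L0/L1/L2 = -/H/F → run H
t=31: L0/L1/L2 = -/H/F → run H
t=32: L0/L1/L2 = -/-/F → run F
t=33: (idle)
t=34: (idle)
t=35: (idle)
t=36: (idle)
t=37: (idle)
t=38: (idle)
t=39: (idle)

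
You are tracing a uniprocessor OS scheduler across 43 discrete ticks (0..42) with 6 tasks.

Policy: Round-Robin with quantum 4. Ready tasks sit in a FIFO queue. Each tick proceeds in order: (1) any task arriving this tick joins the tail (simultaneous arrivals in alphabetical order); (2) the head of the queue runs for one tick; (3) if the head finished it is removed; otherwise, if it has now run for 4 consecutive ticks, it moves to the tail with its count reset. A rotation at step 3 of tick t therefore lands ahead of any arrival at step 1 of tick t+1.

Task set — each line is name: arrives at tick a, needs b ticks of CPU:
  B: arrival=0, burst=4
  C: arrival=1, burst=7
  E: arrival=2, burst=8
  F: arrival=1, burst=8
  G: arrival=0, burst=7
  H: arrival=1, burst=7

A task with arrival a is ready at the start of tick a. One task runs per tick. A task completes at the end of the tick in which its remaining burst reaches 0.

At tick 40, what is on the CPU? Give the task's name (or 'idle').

t=0: queue=[B,G] q_used=0 → run B
t=1: queue=[B,G,C,F,H] q_used=1 → run B
t=2: queue=[B,G,C,F,H,E] q_used=2 → run B
t=3: queue=[B,G,C,F,H,E] q_used=3 → run B
t=4: queue=[G,C,F,H,E] q_used=0 → run G
t=5: queue=[G,C,F,H,E] q_used=1 → run G
t=6: queue=[G,C,F,H,E] q_used=2 → run G
t=7: queue=[G,C,F,H,E] q_used=3 → run G
t=8: queue=[C,F,H,E,G] q_used=0 → run C
t=9: queue=[C,F,H,E,G] q_used=1 → run C
t=10: queue=[C,F,H,E,G] q_used=2 → run C
t=11: queue=[C,F,H,E,G] q_used=3 → run C
t=12: queue=[F,H,E,G,C] q_used=0 → run F
t=13: queue=[F,H,E,G,C] q_used=1 → run F
t=14: queue=[F,H,E,G,C] q_used=2 → run F
t=15: queue=[F,H,E,G,C] q_used=3 → run F
t=16: queue=[H,E,G,C,F] q_used=0 → run H
t=17: queue=[H,E,G,C,F] q_used=1 → run H
t=18: queue=[H,E,G,C,F] q_used=2 → run H
t=19: queue=[H,E,G,C,F] q_used=3 → run H
t=20: queue=[E,G,C,F,H] q_used=0 → run E
t=21: queue=[E,G,C,F,H] q_used=1 → run E
t=22: queue=[E,G,C,F,H] q_used=2 → run E
t=23: queue=[E,G,C,F,H] q_used=3 → run E
t=24: queue=[G,C,F,H,E] q_used=0 → run G
t=25: queue=[G,C,F,H,E] q_used=1 → run G
t=26: queue=[G,C,F,H,E] q_used=2 → run G
t=27: queue=[C,F,H,E] q_used=0 → run C
t=28: queue=[C,F,H,E] q_used=1 → run C
t=29: queue=[C,F,H,E] q_used=2 → run C
t=30: queue=[F,H,E] q_used=0 → run F
t=31: queue=[F,H,E] q_used=1 → run F
t=32: queue=[F,H,E] q_used=2 → run F
t=33: queue=[F,H,E] q_used=3 → run F
t=34: queue=[H,E] q_used=0 → run H
t=35: queue=[H,E] q_used=1 → run H
t=36: queue=[H,E] q_used=2 → run H
t=37: queue=[E] q_used=0 → run E
t=38: queue=[E] q_used=1 → run E
t=39: queue=[E] q_used=2 → run E
t=40: queue=[E] q_used=3 → run E
t=41: (idle)
t=42: (idle)

running at tick 40 = E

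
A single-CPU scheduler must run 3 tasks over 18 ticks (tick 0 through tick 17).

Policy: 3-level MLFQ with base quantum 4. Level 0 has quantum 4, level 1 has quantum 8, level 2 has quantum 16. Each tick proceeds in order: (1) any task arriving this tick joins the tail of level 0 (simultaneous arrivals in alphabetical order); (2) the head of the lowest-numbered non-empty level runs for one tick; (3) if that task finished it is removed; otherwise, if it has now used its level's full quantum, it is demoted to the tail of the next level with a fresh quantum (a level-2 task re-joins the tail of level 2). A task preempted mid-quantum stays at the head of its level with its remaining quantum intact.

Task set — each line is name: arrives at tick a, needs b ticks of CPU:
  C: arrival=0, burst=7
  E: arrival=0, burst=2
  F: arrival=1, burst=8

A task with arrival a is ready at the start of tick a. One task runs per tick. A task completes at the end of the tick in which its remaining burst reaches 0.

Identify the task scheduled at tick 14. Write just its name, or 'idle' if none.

t=0: L0/L1/L2 = CE/-/- → run C
t=1: L0/L1/L2 = CEF/-/- → run C
t=2: L0/L1/L2 = CEF/-/- → run C
t=3: L0/L1/L2 = CEF/-/- → run C
t=4: L0/L1/L2 = EF/C/- → run E
t=5: L0/L1/L2 = EF/C/- → run E
t=6: L0/L1/L2 = F/C/- → run F
t=7: L0/L1/L2 = F/C/- → run F
t=8: L0/L1/L2 = F/C/- → run F
t=9: L0/L1/L2 = F/C/- → run F
t=10: L0/L1/L2 = -/CF/- → run C
t=11: L0/L1/L2 = -/CF/- → run C
t=12: L0/L1/L2 = -/CF/- → run C
t=13: L0/L1/L2 = -/F/- → run F
t=14: L0/L1/L2 = -/F/- → run F
t=15: L0/L1/L2 = -/F/- → run F
t=16: L0/L1/L2 = -/F/- → run F
t=17: (idle)

running at tick 14 = F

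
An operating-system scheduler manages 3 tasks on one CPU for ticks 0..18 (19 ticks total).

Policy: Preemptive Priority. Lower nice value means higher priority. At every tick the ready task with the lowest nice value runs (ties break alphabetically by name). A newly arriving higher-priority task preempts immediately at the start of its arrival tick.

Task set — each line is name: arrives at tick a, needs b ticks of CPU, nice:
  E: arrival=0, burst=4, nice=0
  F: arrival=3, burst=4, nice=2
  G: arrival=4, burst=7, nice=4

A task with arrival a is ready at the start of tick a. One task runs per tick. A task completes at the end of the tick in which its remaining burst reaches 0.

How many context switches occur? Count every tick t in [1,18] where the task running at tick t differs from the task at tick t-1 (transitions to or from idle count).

context switches = 3

t=0: ready={E} → run E
t=1: ready={E} → run E
t=2: ready={E} → run E
t=3: ready={E,F} → run E
t=4: ready={F,G} → run F
t=5: ready={F,G} → run F
t=6: ready={F,G} → run F
t=7: ready={F,G} → run F
t=8: ready={G} → run G
t=9: ready={G} → run G
t=10: ready={G} → run G
t=11: ready={G} → run G
t=12: ready={G} → run G
t=13: ready={G} → run G
t=14: ready={G} → run G
t=15: (idle)
t=16: (idle)
t=17: (idle)
t=18: (idle)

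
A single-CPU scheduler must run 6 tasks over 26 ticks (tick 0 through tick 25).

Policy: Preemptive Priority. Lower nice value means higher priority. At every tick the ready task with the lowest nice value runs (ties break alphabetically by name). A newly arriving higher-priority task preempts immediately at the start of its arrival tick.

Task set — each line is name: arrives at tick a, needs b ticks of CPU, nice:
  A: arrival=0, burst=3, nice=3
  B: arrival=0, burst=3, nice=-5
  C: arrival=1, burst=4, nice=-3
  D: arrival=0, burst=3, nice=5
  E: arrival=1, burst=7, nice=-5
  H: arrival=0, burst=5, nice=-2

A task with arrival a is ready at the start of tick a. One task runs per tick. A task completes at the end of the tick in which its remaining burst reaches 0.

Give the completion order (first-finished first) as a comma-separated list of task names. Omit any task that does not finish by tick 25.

t=0: ready={A,B,D,H} → run B
t=1: ready={A,B,C,D,E,H} → run B
t=2: ready={A,B,C,D,E,H} → run B
t=3: ready={A,C,D,E,H} → run E
t=4: ready={A,C,D,E,H} → run E
t=5: ready={A,C,D,E,H} → run E
t=6: ready={A,C,D,E,H} → run E
t=7: ready={A,C,D,E,H} → run E
t=8: ready={A,C,D,E,H} → run E
t=9: ready={A,C,D,E,H} → run E
t=10: ready={A,C,D,H} → run C
t=11: ready={A,C,D,H} → run C
t=12: ready={A,C,D,H} → run C
t=13: ready={A,C,D,H} → run C
t=14: ready={A,D,H} → run H
t=15: ready={A,D,H} → run H
t=16: ready={A,D,H} → run H
t=17: ready={A,D,H} → run H
t=18: ready={A,D,H} → run H
t=19: ready={A,D} → run A
t=20: ready={A,D} → run A
t=21: ready={A,D} → run A
t=22: ready={D} → run D
t=23: ready={D} → run D
t=24: ready={D} → run D
t=25: (idle)

completion order = B, E, C, H, A, D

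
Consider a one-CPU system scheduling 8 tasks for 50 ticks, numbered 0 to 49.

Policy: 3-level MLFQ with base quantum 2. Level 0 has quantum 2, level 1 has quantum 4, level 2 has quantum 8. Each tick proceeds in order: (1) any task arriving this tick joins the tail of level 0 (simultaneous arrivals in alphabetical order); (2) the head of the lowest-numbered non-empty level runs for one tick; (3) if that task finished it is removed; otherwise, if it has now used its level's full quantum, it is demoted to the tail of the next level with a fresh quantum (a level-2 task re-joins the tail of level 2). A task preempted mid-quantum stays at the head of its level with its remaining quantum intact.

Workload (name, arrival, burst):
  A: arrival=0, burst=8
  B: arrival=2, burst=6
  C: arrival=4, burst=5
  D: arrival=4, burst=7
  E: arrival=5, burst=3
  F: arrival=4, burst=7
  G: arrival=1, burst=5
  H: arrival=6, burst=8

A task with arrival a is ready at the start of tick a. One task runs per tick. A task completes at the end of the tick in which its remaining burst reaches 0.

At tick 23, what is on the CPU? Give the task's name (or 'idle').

running at tick 23 = B

t=0: L0/L1/L2 = A/-/- → run A
t=1: L0/L1/L2 = AG/-/- → run A
t=2: L0/L1/L2 = GB/A/- → run G
t=3: L0/L1/L2 = GB/A/- → run G
t=4: L0/L1/L2 = BCDF/AG/- → run B
t=5: L0/L1/L2 = BCDFE/AG/- → run B
t=6: L0/L1/L2 = CDFEH/AGB/- → run C
t=7: L0/L1/L2 = CDFEH/AGB/- → run C
t=8: L0/L1/L2 = DFEH/AGBC/- → run D
t=9: L0/L1/L2 = DFEH/AGBC/- → run D
t=10: L0/L1/L2 = FEH/AGBCD/- → run F
t=11: L0/L1/L2 = FEH/AGBCD/- → run F
t=12: L0/L1/L2 = EH/AGBCDF/- → run E
t=13: L0/L1/L2 = EH/AGBCDF/- → run E
t=14: L0/L1/L2 = H/AGBCDFE/- → run H
t=15: L0/L1/L2 = H/AGBCDFE/- → run H
t=16: L0/L1/L2 = -/AGBCDFEH/- → run A
t=17: L0/L1/L2 = -/AGBCDFEH/- → run A
t=18: L0/L1/L2 = -/AGBCDFEH/- → run A
t=19: L0/L1/L2 = -/AGBCDFEH/- → run A
t=20: L0/L1/L2 = -/GBCDFEH/A → run G
t=21: L0/L1/L2 = -/GBCDFEH/A → run G
t=22: L0/L1/L2 = -/GBCDFEH/A → run G
t=23: L0/L1/L2 = -/BCDFEH/A → run B
t=24: L0/L1/L2 = -/BCDFEH/A → run B
t=25: L0/L1/L2 = -/BCDFEH/A → run B
t=26: L0/L1/L2 = -/BCDFEH/A → run B
t=27: L0/L1/L2 = -/CDFEH/A → run C
t=28: L0/L1/L2 = -/CDFEH/A → run C
t=29: L0/L1/L2 = -/CDFEH/A → run C
t=30: L0/L1/L2 = -/DFEH/A → run D
t=31: L0/L1/L2 = -/DFEH/A → run D
t=32: L0/L1/L2 = -/DFEH/A → run D
t=33: L0/L1/L2 = -/DFEH/A → run D
t=34: L0/L1/L2 = -/FEH/AD → run F
t=35: L0/L1/L2 = -/FEH/AD → run F
t=36: L0/L1/L2 = -/FEH/AD → run F
t=37: L0/L1/L2 = -/FEH/AD → run F
t=38: L0/L1/L2 = -/EH/ADF → run E
t=39: L0/L1/L2 = -/H/ADF → run H
t=40: L0/L1/L2 = -/H/ADF → run H
t=41: L0/L1/L2 = -/H/ADF → run H
t=42: L0/L1/L2 = -/H/ADF → run H
t=43: L0/L1/L2 = -/-/ADFH → run A
t=44: L0/L1/L2 = -/-/ADFH → run A
t=45: L0/L1/L2 = -/-/DFH → run D
t=46: L0/L1/L2 = -/-/FH → run F
t=47: L0/L1/L2 = -/-/H → run H
t=48: L0/L1/L2 = -/-/H → run H
t=49: (idle)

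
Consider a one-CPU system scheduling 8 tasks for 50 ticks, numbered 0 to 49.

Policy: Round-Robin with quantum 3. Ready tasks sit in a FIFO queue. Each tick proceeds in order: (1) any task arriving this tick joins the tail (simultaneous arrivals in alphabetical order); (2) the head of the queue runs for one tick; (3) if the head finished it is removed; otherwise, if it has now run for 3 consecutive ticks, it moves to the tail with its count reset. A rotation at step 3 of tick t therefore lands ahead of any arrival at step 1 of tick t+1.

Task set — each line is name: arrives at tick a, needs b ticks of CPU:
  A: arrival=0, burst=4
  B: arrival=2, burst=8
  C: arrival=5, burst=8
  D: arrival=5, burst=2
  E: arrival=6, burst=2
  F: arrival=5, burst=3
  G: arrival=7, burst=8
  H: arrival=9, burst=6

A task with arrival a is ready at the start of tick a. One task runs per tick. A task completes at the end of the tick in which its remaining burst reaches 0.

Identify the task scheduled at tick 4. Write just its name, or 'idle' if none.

t=0: queue=[A] q_used=0 → run A
t=1: queue=[A] q_used=1 → run A
t=2: queue=[A,B] q_used=2 → run A
t=3: queue=[B,A] q_used=0 → run B
t=4: queue=[B,A] q_used=1 → run B
t=5: queue=[B,A,C,D,F] q_used=2 → run B
t=6: queue=[A,C,D,F,B,E] q_used=0 → run A
t=7: queue=[C,D,F,B,E,G] q_used=0 → run C
t=8: queue=[C,D,F,B,E,G] q_used=1 → run C
t=9: queue=[C,D,F,B,E,G,H] q_used=2 → run C
t=10: queue=[D,F,B,E,G,H,C] q_used=0 → run D
t=11: queue=[D,F,B,E,G,H,C] q_used=1 → run D
t=12: queue=[F,B,E,G,H,C] q_used=0 → run F
t=13: queue=[F,B,E,G,H,C] q_used=1 → run F
t=14: queue=[F,B,E,G,H,C] q_used=2 → run F
t=15: queue=[B,E,G,H,C] q_used=0 → run B
t=16: queue=[B,E,G,H,C] q_used=1 → run B
t=17: queue=[B,E,G,H,C] q_used=2 → run B
t=18: queue=[E,G,H,C,B] q_used=0 → run E
t=19: queue=[E,G,H,C,B] q_used=1 → run E
t=20: queue=[G,H,C,B] q_used=0 → run G
t=21: queue=[G,H,C,B] q_used=1 → run G
t=22: queue=[G,H,C,B] q_used=2 → run G
t=23: queue=[H,C,B,G] q_used=0 → run H
t=24: queue=[H,C,B,G] q_used=1 → run H
t=25: queue=[H,C,B,G] q_used=2 → run H
t=26: queue=[C,B,G,H] q_used=0 → run C
t=27: queue=[C,B,G,H] q_used=1 → run C
t=28: queue=[C,B,G,H] q_used=2 → run C
t=29: queue=[B,G,H,C] q_used=0 → run B
t=30: queue=[B,G,H,C] q_used=1 → run B
t=31: queue=[G,H,C] q_used=0 → run G
t=32: queue=[G,H,C] q_used=1 → run G
t=33: queue=[G,H,C] q_used=2 → run G
t=34: queue=[H,C,G] q_used=0 → run H
t=35: queue=[H,C,G] q_used=1 → run H
t=36: queue=[H,C,G] q_used=2 → run H
t=37: queue=[C,G] q_used=0 → run C
t=38: queue=[C,G] q_used=1 → run C
t=39: queue=[G] q_used=0 → run G
t=40: queue=[G] q_used=1 → run G
t=41: (idle)
t=42: (idle)
t=43: (idle)
t=44: (idle)
t=45: (idle)
t=46: (idle)
t=47: (idle)
t=48: (idle)
t=49: (idle)

running at tick 4 = B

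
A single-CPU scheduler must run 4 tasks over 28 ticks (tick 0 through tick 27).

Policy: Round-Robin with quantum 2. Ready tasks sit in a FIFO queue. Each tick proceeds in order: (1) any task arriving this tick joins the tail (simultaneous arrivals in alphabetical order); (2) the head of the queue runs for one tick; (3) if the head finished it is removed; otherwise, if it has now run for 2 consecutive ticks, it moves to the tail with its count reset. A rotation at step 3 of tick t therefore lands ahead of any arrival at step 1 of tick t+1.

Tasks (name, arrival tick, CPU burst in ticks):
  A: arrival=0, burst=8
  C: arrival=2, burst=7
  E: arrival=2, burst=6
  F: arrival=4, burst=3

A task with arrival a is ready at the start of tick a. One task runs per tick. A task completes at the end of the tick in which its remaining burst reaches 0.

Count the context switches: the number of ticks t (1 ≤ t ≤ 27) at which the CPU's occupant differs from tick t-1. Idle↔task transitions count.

context switches = 12

t=0: queue=[A] q_used=0 → run A
t=1: queue=[A] q_used=1 → run A
t=2: queue=[A,C,E] q_used=0 → run A
t=3: queue=[A,C,E] q_used=1 → run A
t=4: queue=[C,E,A,F] q_used=0 → run C
t=5: queue=[C,E,A,F] q_used=1 → run C
t=6: queue=[E,A,F,C] q_used=0 → run E
t=7: queue=[E,A,F,C] q_used=1 → run E
t=8: queue=[A,F,C,E] q_used=0 → run A
t=9: queue=[A,F,C,E] q_used=1 → run A
t=10: queue=[F,C,E,A] q_used=0 → run F
t=11: queue=[F,C,E,A] q_used=1 → run F
t=12: queue=[C,E,A,F] q_used=0 → run C
t=13: queue=[C,E,A,F] q_used=1 → run C
t=14: queue=[E,A,F,C] q_used=0 → run E
t=15: queue=[E,A,F,C] q_used=1 → run E
t=16: queue=[A,F,C,E] q_used=0 → run A
t=17: queue=[A,F,C,E] q_used=1 → run A
t=18: queue=[F,C,E] q_used=0 → run F
t=19: queue=[C,E] q_used=0 → run C
t=20: queue=[C,E] q_used=1 → run C
t=21: queue=[E,C] q_used=0 → run E
t=22: queue=[E,C] q_used=1 → run E
t=23: queue=[C] q_used=0 → run C
t=24: (idle)
t=25: (idle)
t=26: (idle)
t=27: (idle)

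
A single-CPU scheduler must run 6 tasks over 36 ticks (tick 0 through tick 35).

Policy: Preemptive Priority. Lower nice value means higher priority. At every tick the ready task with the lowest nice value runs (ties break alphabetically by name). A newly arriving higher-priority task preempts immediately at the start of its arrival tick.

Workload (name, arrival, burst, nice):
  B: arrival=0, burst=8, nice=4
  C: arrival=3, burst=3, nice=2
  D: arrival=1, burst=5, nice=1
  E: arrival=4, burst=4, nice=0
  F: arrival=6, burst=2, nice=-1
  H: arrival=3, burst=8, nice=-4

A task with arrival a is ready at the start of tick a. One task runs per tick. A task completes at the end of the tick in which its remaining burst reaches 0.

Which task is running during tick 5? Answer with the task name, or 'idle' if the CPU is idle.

t=0: ready={B} → run B
t=1: ready={B,D} → run D
t=2: ready={B,D} → run D
t=3: ready={B,C,D,H} → run H
t=4: ready={B,C,D,E,H} → run H
t=5: ready={B,C,D,E,H} → run H
t=6: ready={B,C,D,E,F,H} → run H
t=7: ready={B,C,D,E,F,H} → run H
t=8: ready={B,C,D,E,F,H} → run H
t=9: ready={B,C,D,E,F,H} → run H
t=10: ready={B,C,D,E,F,H} → run H
t=11: ready={B,C,D,E,F} → run F
t=12: ready={B,C,D,E,F} → run F
t=13: ready={B,C,D,E} → run E
t=14: ready={B,C,D,E} → run E
t=15: ready={B,C,D,E} → run E
t=16: ready={B,C,D,E} → run E
t=17: ready={B,C,D} → run D
t=18: ready={B,C,D} → run D
t=19: ready={B,C,D} → run D
t=20: ready={B,C} → run C
t=21: ready={B,C} → run C
t=22: ready={B,C} → run C
t=23: ready={B} → run B
t=24: ready={B} → run B
t=25: ready={B} → run B
t=26: ready={B} → run B
t=27: ready={B} → run B
t=28: ready={B} → run B
t=29: ready={B} → run B
t=30: (idle)
t=31: (idle)
t=32: (idle)
t=33: (idle)
t=34: (idle)
t=35: (idle)

running at tick 5 = H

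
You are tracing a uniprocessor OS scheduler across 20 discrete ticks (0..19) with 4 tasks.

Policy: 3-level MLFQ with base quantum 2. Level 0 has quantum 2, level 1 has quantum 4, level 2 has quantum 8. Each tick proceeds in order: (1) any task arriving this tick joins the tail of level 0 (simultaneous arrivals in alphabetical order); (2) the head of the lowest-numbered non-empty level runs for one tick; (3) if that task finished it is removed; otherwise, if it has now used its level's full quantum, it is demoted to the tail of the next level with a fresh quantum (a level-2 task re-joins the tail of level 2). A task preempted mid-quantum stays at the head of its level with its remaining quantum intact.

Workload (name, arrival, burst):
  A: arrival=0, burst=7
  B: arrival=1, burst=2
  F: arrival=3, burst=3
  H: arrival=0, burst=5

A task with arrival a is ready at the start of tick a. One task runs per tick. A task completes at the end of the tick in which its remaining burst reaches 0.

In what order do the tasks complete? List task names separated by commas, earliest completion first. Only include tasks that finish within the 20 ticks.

completion order = B, H, F, A

t=0: L0/L1/L2 = AH/-/- → run A
t=1: L0/L1/L2 = AHB/-/- → run A
t=2: L0/L1/L2 = HB/A/- → run H
t=3: L0/L1/L2 = HBF/A/- → run H
t=4: L0/L1/L2 = BF/AH/- → run B
t=5: L0/L1/L2 = BF/AH/- → run B
t=6: L0/L1/L2 = F/AH/- → run F
t=7: L0/L1/L2 = F/AH/- → run F
t=8: L0/L1/L2 = -/AHF/- → run A
t=9: L0/L1/L2 = -/AHF/- → run A
t=10: L0/L1/L2 = -/AHF/- → run A
t=11: L0/L1/L2 = -/AHF/- → run A
t=12: L0/L1/L2 = -/HF/A → run H
t=13: L0/L1/L2 = -/HF/A → run H
t=14: L0/L1/L2 = -/HF/A → run H
t=15: L0/L1/L2 = -/F/A → run F
t=16: L0/L1/L2 = -/-/A → run A
t=17: (idle)
t=18: (idle)
t=19: (idle)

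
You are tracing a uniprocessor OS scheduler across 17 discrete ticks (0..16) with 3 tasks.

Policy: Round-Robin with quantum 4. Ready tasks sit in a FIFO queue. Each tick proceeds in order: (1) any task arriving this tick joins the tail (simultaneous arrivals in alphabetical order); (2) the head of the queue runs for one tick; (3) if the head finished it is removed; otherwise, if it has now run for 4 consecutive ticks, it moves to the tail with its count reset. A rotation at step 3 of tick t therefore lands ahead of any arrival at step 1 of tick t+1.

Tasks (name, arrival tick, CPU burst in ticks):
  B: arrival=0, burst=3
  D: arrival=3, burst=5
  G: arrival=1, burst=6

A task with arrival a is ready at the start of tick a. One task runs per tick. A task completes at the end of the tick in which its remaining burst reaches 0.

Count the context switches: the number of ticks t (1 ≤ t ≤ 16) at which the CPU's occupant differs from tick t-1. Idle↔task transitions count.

context switches = 5

t=0: queue=[B] q_used=0 → run B
t=1: queue=[B,G] q_used=1 → run B
t=2: queue=[B,G] q_used=2 → run B
t=3: queue=[G,D] q_used=0 → run G
t=4: queue=[G,D] q_used=1 → run G
t=5: queue=[G,D] q_used=2 → run G
t=6: queue=[G,D] q_used=3 → run G
t=7: queue=[D,G] q_used=0 → run D
t=8: queue=[D,G] q_used=1 → run D
t=9: queue=[D,G] q_used=2 → run D
t=10: queue=[D,G] q_used=3 → run D
t=11: queue=[G,D] q_used=0 → run G
t=12: queue=[G,D] q_used=1 → run G
t=13: queue=[D] q_used=0 → run D
t=14: (idle)
t=15: (idle)
t=16: (idle)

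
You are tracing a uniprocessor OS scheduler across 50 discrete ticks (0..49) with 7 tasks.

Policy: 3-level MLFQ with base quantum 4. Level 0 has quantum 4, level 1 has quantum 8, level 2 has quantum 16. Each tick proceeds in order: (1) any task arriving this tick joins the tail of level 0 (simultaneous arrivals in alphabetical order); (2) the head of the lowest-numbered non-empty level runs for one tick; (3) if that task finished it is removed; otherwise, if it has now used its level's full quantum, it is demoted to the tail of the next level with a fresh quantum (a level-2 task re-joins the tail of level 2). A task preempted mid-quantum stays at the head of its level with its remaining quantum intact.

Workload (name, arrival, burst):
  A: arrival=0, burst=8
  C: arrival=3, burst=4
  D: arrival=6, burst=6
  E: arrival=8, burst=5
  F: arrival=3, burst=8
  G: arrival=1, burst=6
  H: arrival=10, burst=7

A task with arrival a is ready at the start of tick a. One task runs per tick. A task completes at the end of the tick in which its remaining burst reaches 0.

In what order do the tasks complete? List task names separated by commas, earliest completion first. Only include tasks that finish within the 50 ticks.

t=0: L0/L1/L2 = A/-/- → run A
t=1: L0/L1/L2 = AG/-/- → run A
t=2: L0/L1/L2 = AG/-/- → run A
t=3: L0/L1/L2 = AGCF/-/- → run A
t=4: L0/L1/L2 = GCF/A/- → run G
t=5: L0/L1/L2 = GCF/A/- → run G
t=6: L0/L1/L2 = GCFD/A/- → run G
t=7: L0/L1/L2 = GCFD/A/- → run G
t=8: L0/L1/L2 = CFDE/AG/- → run C
t=9: L0/L1/L2 = CFDE/AG/- → run C
t=10: L0/L1/L2 = CFDEH/AG/- → run C
t=11: L0/L1/L2 = CFDEH/AG/- → run C
t=12: L0/L1/L2 = FDEH/AG/- → run F
t=13: L0/L1/L2 = FDEH/AG/- → run F
t=14: L0/L1/L2 = FDEH/AG/- → run F
t=15: L0/L1/L2 = FDEH/AG/- → run F
t=16: L0/L1/L2 = DEH/AGF/- → run D
t=17: L0/L1/L2 = DEH/AGF/- → run D
t=18: L0/L1/L2 = DEH/AGF/- → run D
t=19: L0/L1/L2 = DEH/AGF/- → run D
t=20: L0/L1/L2 = EH/AGFD/- → run E
t=21: L0/L1/L2 = EH/AGFD/- → run E
t=22: L0/L1/L2 = EH/AGFD/- → run E
t=23: L0/L1/L2 = EH/AGFD/- → run E
t=24: L0/L1/L2 = H/AGFDE/- → run H
t=25: L0/L1/L2 = H/AGFDE/- → run H
t=26: L0/L1/L2 = H/AGFDE/- → run H
t=27: L0/L1/L2 = H/AGFDE/- → run H
t=28: L0/L1/L2 = -/AGFDEH/- → run A
t=29: L0/L1/L2 = -/AGFDEH/- → run A
t=30: L0/L1/L2 = -/AGFDEH/- → run A
t=31: L0/L1/L2 = -/AGFDEH/- → run A
t=32: L0/L1/L2 = -/GFDEH/- → run G
t=33: L0/L1/L2 = -/GFDEH/- → run G
t=34: L0/L1/L2 = -/FDEH/- → run F
t=35: L0/L1/L2 = -/FDEH/- → run F
t=36: L0/L1/L2 = -/FDEH/- → run F
t=37: L0/L1/L2 = -/FDEH/- → run F
t=38: L0/L1/L2 = -/DEH/- → run D
t=39: L0/L1/L2 = -/DEH/- → run D
t=40: L0/L1/L2 = -/EH/- → run E
t=41: L0/L1/L2 = -/H/- → run H
t=42: L0/L1/L2 = -/H/- → run H
t=43: L0/L1/L2 = -/H/- → run H
t=44: (idle)
t=45: (idle)
t=46: (idle)
t=47: (idle)
t=48: (idle)
t=49: (idle)

completion order = C, A, G, F, D, E, H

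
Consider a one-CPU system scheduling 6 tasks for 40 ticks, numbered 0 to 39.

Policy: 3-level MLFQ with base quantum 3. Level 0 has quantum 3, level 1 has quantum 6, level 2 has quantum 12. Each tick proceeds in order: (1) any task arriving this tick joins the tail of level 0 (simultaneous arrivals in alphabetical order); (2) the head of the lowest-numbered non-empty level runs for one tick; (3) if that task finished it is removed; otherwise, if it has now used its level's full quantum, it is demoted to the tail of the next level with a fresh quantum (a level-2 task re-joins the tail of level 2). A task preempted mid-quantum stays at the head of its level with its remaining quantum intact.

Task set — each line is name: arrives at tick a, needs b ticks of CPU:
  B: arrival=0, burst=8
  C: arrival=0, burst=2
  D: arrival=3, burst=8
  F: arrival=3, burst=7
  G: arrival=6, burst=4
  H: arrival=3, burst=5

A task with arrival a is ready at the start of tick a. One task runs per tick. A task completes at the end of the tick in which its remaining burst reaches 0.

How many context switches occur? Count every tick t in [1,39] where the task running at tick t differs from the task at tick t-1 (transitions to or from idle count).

t=0: L0/L1/L2 = BC/-/- → run B
t=1: L0/L1/L2 = BC/-/- → run B
t=2: L0/L1/L2 = BC/-/- → run B
t=3: L0/L1/L2 = CDFH/B/- → run C
t=4: L0/L1/L2 = CDFH/B/- → run C
t=5: L0/L1/L2 = DFH/B/- → run D
t=6: L0/L1/L2 = DFHG/B/- → run D
t=7: L0/L1/L2 = DFHG/B/- → run D
t=8: L0/L1/L2 = FHG/BD/- → run F
t=9: L0/L1/L2 = FHG/BD/- → run F
t=10: L0/L1/L2 = FHG/BD/- → run F
t=11: L0/L1/L2 = HG/BDF/- → run H
t=12: L0/L1/L2 = HG/BDF/- → run H
t=13: L0/L1/L2 = HG/BDF/- → run H
t=14: L0/L1/L2 = G/BDFH/- → run G
t=15: L0/L1/L2 = G/BDFH/- → run G
t=16: L0/L1/L2 = G/BDFH/- → run G
t=17: L0/L1/L2 = -/BDFHG/- → run B
t=18: L0/L1/L2 = -/BDFHG/- → run B
t=19: L0/L1/L2 = -/BDFHG/- → run B
t=20: L0/L1/L2 = -/BDFHG/- → run B
t=21: L0/L1/L2 = -/BDFHG/- → run B
t=22: L0/L1/L2 = -/DFHG/- → run D
t=23: L0/L1/L2 = -/DFHG/- → run D
t=24: L0/L1/L2 = -/DFHG/- → run D
t=25: L0/L1/L2 = -/DFHG/- → run D
t=26: L0/L1/L2 = -/DFHG/- → run D
t=27: L0/L1/L2 = -/FHG/- → run F
t=28: L0/L1/L2 = -/FHG/- → run F
t=29: L0/L1/L2 = -/FHG/- → run F
t=30: L0/L1/L2 = -/FHG/- → run F
t=31: L0/L1/L2 = -/HG/- → run H
t=32: L0/L1/L2 = -/HG/- → run H
t=33: L0/L1/L2 = -/G/- → run G
t=34: (idle)
t=35: (idle)
t=36: (idle)
t=37: (idle)
t=38: (idle)
t=39: (idle)

context switches = 11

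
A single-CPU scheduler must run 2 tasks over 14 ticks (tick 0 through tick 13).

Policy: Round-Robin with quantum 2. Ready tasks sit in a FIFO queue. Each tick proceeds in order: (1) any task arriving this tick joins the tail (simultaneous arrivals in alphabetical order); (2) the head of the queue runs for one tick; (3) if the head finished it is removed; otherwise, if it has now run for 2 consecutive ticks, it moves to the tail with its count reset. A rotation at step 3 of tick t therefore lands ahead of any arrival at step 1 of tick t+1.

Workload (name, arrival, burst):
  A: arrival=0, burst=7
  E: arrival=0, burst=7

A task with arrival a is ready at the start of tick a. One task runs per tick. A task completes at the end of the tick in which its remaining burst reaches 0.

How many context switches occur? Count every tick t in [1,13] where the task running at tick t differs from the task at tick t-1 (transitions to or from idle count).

context switches = 7

t=0: queue=[A,E] q_used=0 → run A
t=1: queue=[A,E] q_used=1 → run A
t=2: queue=[E,A] q_used=0 → run E
t=3: queue=[E,A] q_used=1 → run E
t=4: queue=[A,E] q_used=0 → run A
t=5: queue=[A,E] q_used=1 → run A
t=6: queue=[E,A] q_used=0 → run E
t=7: queue=[E,A] q_used=1 → run E
t=8: queue=[A,E] q_used=0 → run A
t=9: queue=[A,E] q_used=1 → run A
t=10: queue=[E,A] q_used=0 → run E
t=11: queue=[E,A] q_used=1 → run E
t=12: queue=[A,E] q_used=0 → run A
t=13: queue=[E] q_used=0 → run E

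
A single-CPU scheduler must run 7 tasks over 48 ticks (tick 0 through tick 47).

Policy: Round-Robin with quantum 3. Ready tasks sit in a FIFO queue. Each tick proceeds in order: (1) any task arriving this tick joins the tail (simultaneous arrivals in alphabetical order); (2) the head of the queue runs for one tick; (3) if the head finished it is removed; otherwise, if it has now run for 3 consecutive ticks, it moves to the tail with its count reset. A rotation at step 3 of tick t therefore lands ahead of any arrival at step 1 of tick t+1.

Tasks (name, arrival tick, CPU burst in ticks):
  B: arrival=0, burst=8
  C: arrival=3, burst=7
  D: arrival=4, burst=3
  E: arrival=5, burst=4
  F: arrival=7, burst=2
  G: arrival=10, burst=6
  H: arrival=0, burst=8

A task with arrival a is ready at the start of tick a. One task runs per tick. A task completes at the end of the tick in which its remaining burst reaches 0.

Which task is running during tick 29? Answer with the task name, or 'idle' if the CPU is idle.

t=0: queue=[B,H] q_used=0 → run B
t=1: queue=[B,H] q_used=1 → run B
t=2: queue=[B,H] q_used=2 → run B
t=3: queue=[H,B,C] q_used=0 → run H
t=4: queue=[H,B,C,D] q_used=1 → run H
t=5: queue=[H,B,C,D,E] q_used=2 → run H
t=6: queue=[B,C,D,E,H] q_used=0 → run B
t=7: queue=[B,C,D,E,H,F] q_used=1 → run B
t=8: queue=[B,C,D,E,H,F] q_used=2 → run B
t=9: queue=[C,D,E,H,F,B] q_used=0 → run C
t=10: queue=[C,D,E,H,F,B,G] q_used=1 → run C
t=11: queue=[C,D,E,H,F,B,G] q_used=2 → run C
t=12: queue=[D,E,H,F,B,G,C] q_used=0 → run D
t=13: queue=[D,E,H,F,B,G,C] q_used=1 → run D
t=14: queue=[D,E,H,F,B,G,C] q_used=2 → run D
t=15: queue=[E,H,F,B,G,C] q_used=0 → run E
t=16: queue=[E,H,F,B,G,C] q_used=1 → run E
t=17: queue=[E,H,F,B,G,C] q_used=2 → run E
t=18: queue=[H,F,B,G,C,E] q_used=0 → run H
t=19: queue=[H,F,B,G,C,E] q_used=1 → run H
t=20: queue=[H,F,B,G,C,E] q_used=2 → run H
t=21: queue=[F,B,G,C,E,H] q_used=0 → run F
t=22: queue=[F,B,G,C,E,H] q_used=1 → run F
t=23: queue=[B,G,C,E,H] q_used=0 → run B
t=24: queue=[B,G,C,E,H] q_used=1 → run B
t=25: queue=[G,C,E,H] q_used=0 → run G
t=26: queue=[G,C,E,H] q_used=1 → run G
t=27: queue=[G,C,E,H] q_used=2 → run G
t=28: queue=[C,E,H,G] q_used=0 → run C
t=29: queue=[C,E,H,G] q_used=1 → run C
t=30: queue=[C,E,H,G] q_used=2 → run C
t=31: queue=[E,H,G,C] q_used=0 → run E
t=32: queue=[H,G,C] q_used=0 → run H
t=33: queue=[H,G,C] q_used=1 → run H
t=34: queue=[G,C] q_used=0 → run G
t=35: queue=[G,C] q_used=1 → run G
t=36: queue=[G,C] q_used=2 → run G
t=37: queue=[C] q_used=0 → run C
t=38: (idle)
t=39: (idle)
t=40: (idle)
t=41: (idle)
t=42: (idle)
t=43: (idle)
t=44: (idle)
t=45: (idle)
t=46: (idle)
t=47: (idle)

running at tick 29 = C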